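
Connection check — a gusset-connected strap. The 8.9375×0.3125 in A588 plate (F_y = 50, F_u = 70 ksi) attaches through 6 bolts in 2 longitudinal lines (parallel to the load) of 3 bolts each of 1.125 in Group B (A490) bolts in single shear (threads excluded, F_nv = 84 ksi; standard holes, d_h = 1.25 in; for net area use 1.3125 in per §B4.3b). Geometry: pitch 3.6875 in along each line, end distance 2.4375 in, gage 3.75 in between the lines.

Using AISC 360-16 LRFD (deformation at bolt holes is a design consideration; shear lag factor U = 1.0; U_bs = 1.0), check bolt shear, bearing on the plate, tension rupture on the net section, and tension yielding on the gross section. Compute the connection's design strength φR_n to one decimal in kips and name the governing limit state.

103.6 kips (net-section rupture governs)

Bolt shear: A_b = π(1.125)²/4 = 0.99402 in². φR_n = 0.75 × 84 × 0.99402 × 6 × 1 = 375.7 kips.
Bearing (0.3125 in plate, F_u = 70 ksi): end bolts L_c = 2.4375 − 1.25/2 = 1.8125, R_n = min(1.2×1.8125×0.3125×70, 2.4×1.125×0.3125×70) = 47.578 kips/bolt; interior L_c = 3.6875 − 1.25 = 2.4375, R_n = 59.063 kips/bolt. φR_n = 0.75 × (2×47.578 + 4×59.063) = 248.6 kips.
Tension rupture (net): A_n = (8.9375 − 2×1.3125)×0.3125 = 1.9727 in² (U = 1.0, A_e = A_n). φR_n = 0.75 × 70 × 1.9727 = 103.6 kips.
Tension yield (gross): A_g = 8.9375×0.3125 = 2.793 in². φR_n = 0.90 × 50 × 2.793 = 125.7 kips.
Governing: min(375.7, 248.6, 103.6, 125.7) = 103.6 kips → net-section rupture.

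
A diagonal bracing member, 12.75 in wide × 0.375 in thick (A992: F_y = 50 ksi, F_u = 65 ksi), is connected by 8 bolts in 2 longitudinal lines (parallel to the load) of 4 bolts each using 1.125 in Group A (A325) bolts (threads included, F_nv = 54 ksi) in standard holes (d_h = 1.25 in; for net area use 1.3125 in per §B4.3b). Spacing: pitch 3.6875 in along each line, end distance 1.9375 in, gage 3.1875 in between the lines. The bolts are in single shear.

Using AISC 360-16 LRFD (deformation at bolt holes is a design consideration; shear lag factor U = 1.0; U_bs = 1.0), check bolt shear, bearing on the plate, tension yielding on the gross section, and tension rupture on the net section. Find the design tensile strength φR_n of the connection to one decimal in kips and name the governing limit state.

Bolt shear: A_b = π(1.125)²/4 = 0.99402 in². φR_n = 0.75 × 54 × 0.99402 × 8 × 1 = 322.1 kips.
Bearing (0.375 in plate, F_u = 65 ksi): end bolts L_c = 1.9375 − 1.25/2 = 1.3125, R_n = min(1.2×1.3125×0.375×65, 2.4×1.125×0.375×65) = 38.391 kips/bolt; interior L_c = 3.6875 − 1.25 = 2.4375, R_n = 65.813 kips/bolt. φR_n = 0.75 × (2×38.391 + 6×65.813) = 353.7 kips.
Tension yield (gross): A_g = 12.75×0.375 = 4.7813 in². φR_n = 0.90 × 50 × 4.7813 = 215.2 kips.
Tension rupture (net): A_n = (12.75 − 2×1.3125)×0.375 = 3.7969 in² (U = 1.0, A_e = A_n). φR_n = 0.75 × 65 × 3.7969 = 185.1 kips.
Governing: min(322.1, 353.7, 215.2, 185.1) = 185.1 kips → net-section rupture.

185.1 kips (net-section rupture governs)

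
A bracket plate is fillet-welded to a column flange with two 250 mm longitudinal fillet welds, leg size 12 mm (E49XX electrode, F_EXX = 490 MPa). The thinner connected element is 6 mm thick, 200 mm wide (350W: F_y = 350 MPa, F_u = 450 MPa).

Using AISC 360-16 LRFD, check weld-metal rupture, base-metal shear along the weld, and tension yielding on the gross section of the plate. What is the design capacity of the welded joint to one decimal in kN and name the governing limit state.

378.0 kN (gross-section yield governs)

Weld metal: throat = 0.707×12 = 8.484 mm, L = 2×250 = 500 mm. φR_n = 0.75 × 0.6 × 490 × 8.484 × 500 = 935.4 kN.
Base metal shear (6 mm plate): yield φR_n = 1.0×0.6×350×6×500 = 630.0 kN; rupture φR_n = 0.75×0.6×450×6×500 = 607.5 kN; take 607.5 kN (rupture).
Tension yield (gross): A_g = 200×6 = 1200 mm². φR_n = 0.90 × 350 × 1200 = 378.0 kN.
Governing: min(935.4, 607.5, 378.0) = 378.0 kN → gross-section yield.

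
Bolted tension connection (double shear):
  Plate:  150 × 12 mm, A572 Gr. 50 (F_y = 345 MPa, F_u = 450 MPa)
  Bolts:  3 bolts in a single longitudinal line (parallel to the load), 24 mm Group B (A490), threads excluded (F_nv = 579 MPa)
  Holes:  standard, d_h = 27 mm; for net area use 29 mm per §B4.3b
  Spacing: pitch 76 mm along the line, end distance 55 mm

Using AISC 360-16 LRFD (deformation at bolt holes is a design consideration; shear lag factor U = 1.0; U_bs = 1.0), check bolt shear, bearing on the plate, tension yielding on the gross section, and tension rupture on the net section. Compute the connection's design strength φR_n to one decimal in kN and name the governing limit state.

490.1 kN (net-section rupture governs)

Bolt shear: A_b = π(24)²/4 = 452.39 mm². φR_n = 0.75 × 579 × 452.39 × 3 × 2 = 1178.7 kN.
Bearing (12 mm plate, F_u = 450 MPa): end bolts L_c = 55 − 27/2 = 41.5, R_n = min(1.2×41.5×12×450, 2.4×24×12×450) = 268.92 kN/bolt; interior L_c = 76 − 27 = 49, R_n = 311.04 kN/bolt. φR_n = 0.75 × (1×268.92 + 2×311.04) = 668.3 kN.
Tension yield (gross): A_g = 150×12 = 1800 mm². φR_n = 0.90 × 345 × 1800 = 558.9 kN.
Tension rupture (net): A_n = (150 − 1×29)×12 = 1452 mm² (U = 1.0, A_e = A_n). φR_n = 0.75 × 450 × 1452 = 490.1 kN.
Governing: min(1178.7, 668.3, 558.9, 490.1) = 490.1 kN → net-section rupture.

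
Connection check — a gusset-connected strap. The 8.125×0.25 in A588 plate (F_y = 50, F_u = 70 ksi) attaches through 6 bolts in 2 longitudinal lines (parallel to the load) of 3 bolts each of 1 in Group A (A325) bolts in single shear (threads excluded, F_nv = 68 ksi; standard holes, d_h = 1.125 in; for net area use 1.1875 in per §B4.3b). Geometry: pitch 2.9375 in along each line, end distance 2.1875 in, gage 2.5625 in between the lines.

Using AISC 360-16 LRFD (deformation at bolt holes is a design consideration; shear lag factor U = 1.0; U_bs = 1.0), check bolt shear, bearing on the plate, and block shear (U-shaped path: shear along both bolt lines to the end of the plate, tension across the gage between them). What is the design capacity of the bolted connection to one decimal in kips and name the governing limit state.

98.3 kips (block shear governs)

Bolt shear: A_b = π(1)²/4 = 0.7854 in². φR_n = 0.75 × 68 × 0.7854 × 6 × 1 = 240.3 kips.
Bearing (0.25 in plate, F_u = 70 ksi): end bolts L_c = 2.1875 − 1.125/2 = 1.625, R_n = min(1.2×1.625×0.25×70, 2.4×1×0.25×70) = 34.125 kips/bolt; interior L_c = 2.9375 − 1.125 = 1.8125, R_n = 38.063 kips/bolt. φR_n = 0.75 × (2×34.125 + 4×38.063) = 165.4 kips.
Block shear: shear path 2×[2.1875+2×2.9375] = 2×8.0625 in, A_gv = 4.0313, A_nv = 2×(8.0625 − 2.5×1.1875)×0.25 = 2.5469 in²; tension across gage: (2.5625 − 1×1.1875)×0.25 = 0.34375 in². R_n = min(0.6×70×2.5469, 0.6×50×4.0313) + 1.0×70×0.34375 = min(106.97, 120.94) + 24.063 = 131.03 kips. φR_n = 0.75 × 131.03 = 98.3 kips.
Governing: min(240.3, 165.4, 98.3) = 98.3 kips → block shear.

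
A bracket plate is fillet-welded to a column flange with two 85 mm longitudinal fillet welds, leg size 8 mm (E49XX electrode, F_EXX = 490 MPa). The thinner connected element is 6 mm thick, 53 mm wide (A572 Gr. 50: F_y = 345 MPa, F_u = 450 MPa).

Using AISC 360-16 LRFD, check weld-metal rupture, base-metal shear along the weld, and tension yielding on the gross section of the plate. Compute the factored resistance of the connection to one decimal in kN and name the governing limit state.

98.7 kN (gross-section yield governs)

Weld metal: throat = 0.707×8 = 5.656 mm, L = 2×85 = 170 mm. φR_n = 0.75 × 0.6 × 490 × 5.656 × 170 = 212.0 kN.
Base metal shear (6 mm plate): yield φR_n = 1.0×0.6×345×6×170 = 211.1 kN; rupture φR_n = 0.75×0.6×450×6×170 = 206.6 kN; take 206.6 kN (rupture).
Tension yield (gross): A_g = 53×6 = 318 mm². φR_n = 0.90 × 345 × 318 = 98.7 kN.
Governing: min(212.0, 206.6, 98.7) = 98.7 kN → gross-section yield.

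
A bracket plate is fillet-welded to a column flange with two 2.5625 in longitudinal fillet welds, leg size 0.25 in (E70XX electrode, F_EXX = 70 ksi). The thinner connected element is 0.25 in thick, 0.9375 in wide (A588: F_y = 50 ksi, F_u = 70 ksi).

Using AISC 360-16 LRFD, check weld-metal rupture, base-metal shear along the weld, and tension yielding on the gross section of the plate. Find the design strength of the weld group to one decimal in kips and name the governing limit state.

Weld metal: throat = 0.707×0.25 = 0.17675 in, L = 2×2.5625 = 5.125 in. φR_n = 0.75 × 0.6 × 70 × 0.17675 × 5.125 = 28.5 kips.
Base metal shear (0.25 in plate): yield φR_n = 1.0×0.6×50×0.25×5.125 = 38.4 kips; rupture φR_n = 0.75×0.6×70×0.25×5.125 = 40.4 kips; take 38.4 kips (yield).
Tension yield (gross): A_g = 0.9375×0.25 = 0.23438 in². φR_n = 0.90 × 50 × 0.23438 = 10.5 kips.
Governing: min(28.5, 38.4, 10.5) = 10.5 kips → gross-section yield.

10.5 kips (gross-section yield governs)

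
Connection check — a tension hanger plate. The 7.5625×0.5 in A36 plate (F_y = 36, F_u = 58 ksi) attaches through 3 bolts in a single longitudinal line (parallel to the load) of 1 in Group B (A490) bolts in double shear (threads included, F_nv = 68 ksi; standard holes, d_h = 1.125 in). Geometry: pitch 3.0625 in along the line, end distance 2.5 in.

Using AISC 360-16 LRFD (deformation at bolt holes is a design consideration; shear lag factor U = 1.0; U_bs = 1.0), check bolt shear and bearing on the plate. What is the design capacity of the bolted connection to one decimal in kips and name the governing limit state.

Bolt shear: A_b = π(1)²/4 = 0.7854 in². φR_n = 0.75 × 68 × 0.7854 × 3 × 2 = 240.3 kips.
Bearing (0.5 in plate, F_u = 58 ksi): end bolts L_c = 2.5 − 1.125/2 = 1.9375, R_n = min(1.2×1.9375×0.5×58, 2.4×1×0.5×58) = 67.425 kips/bolt; interior L_c = 3.0625 − 1.125 = 1.9375, R_n = 67.425 kips/bolt. φR_n = 0.75 × (1×67.425 + 2×67.425) = 151.7 kips.
Governing: min(240.3, 151.7) = 151.7 kips → bearing.

151.7 kips (bearing governs)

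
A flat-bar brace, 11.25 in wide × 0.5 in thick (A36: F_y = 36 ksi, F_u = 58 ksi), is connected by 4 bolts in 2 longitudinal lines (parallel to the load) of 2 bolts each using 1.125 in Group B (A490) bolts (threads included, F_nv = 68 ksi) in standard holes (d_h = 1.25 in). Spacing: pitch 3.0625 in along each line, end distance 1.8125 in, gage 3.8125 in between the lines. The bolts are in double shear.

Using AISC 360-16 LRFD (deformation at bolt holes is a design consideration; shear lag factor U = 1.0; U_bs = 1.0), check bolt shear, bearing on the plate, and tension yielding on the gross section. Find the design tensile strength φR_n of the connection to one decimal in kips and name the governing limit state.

156.6 kips (bearing governs)

Bolt shear: A_b = π(1.125)²/4 = 0.99402 in². φR_n = 0.75 × 68 × 0.99402 × 4 × 2 = 405.6 kips.
Bearing (0.5 in plate, F_u = 58 ksi): end bolts L_c = 1.8125 − 1.25/2 = 1.1875, R_n = min(1.2×1.1875×0.5×58, 2.4×1.125×0.5×58) = 41.325 kips/bolt; interior L_c = 3.0625 − 1.25 = 1.8125, R_n = 63.075 kips/bolt. φR_n = 0.75 × (2×41.325 + 2×63.075) = 156.6 kips.
Tension yield (gross): A_g = 11.25×0.5 = 5.625 in². φR_n = 0.90 × 36 × 5.625 = 182.3 kips.
Governing: min(405.6, 156.6, 182.3) = 156.6 kips → bearing.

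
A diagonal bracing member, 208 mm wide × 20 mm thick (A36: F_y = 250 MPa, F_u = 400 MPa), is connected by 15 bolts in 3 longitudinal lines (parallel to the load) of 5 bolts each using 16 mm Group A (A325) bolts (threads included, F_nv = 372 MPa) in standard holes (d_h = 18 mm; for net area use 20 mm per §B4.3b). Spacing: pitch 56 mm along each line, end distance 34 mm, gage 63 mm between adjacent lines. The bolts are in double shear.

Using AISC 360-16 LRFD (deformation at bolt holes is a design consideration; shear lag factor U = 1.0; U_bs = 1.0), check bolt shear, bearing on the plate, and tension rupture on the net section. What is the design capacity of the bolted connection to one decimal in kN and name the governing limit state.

Bolt shear: A_b = π(16)²/4 = 201.06 mm². φR_n = 0.75 × 372 × 201.06 × 15 × 2 = 1682.9 kN.
Bearing (20 mm plate, F_u = 400 MPa): end bolts L_c = 34 − 18/2 = 25, R_n = min(1.2×25×20×400, 2.4×16×20×400) = 240 kN/bolt; interior L_c = 56 − 18 = 38, R_n = 307.2 kN/bolt. φR_n = 0.75 × (3×240 + 12×307.2) = 3304.8 kN.
Tension rupture (net): A_n = (208 − 3×20)×20 = 2960 mm² (U = 1.0, A_e = A_n). φR_n = 0.75 × 400 × 2960 = 888.0 kN.
Governing: min(1682.9, 3304.8, 888.0) = 888.0 kN → net-section rupture.

888.0 kN (net-section rupture governs)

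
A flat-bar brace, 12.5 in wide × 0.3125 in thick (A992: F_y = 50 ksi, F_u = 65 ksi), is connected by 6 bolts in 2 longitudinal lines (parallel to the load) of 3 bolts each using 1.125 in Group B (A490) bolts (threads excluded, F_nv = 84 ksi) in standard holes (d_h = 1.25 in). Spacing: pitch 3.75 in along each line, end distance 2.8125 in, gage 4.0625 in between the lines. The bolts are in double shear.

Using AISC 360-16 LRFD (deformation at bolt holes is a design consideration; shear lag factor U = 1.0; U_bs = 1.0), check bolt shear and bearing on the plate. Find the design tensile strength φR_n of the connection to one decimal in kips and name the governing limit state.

244.5 kips (bearing governs)

Bolt shear: A_b = π(1.125)²/4 = 0.99402 in². φR_n = 0.75 × 84 × 0.99402 × 6 × 2 = 751.5 kips.
Bearing (0.3125 in plate, F_u = 65 ksi): end bolts L_c = 2.8125 − 1.25/2 = 2.1875, R_n = min(1.2×2.1875×0.3125×65, 2.4×1.125×0.3125×65) = 53.32 kips/bolt; interior L_c = 3.75 − 1.25 = 2.5, R_n = 54.844 kips/bolt. φR_n = 0.75 × (2×53.32 + 4×54.844) = 244.5 kips.
Governing: min(751.5, 244.5) = 244.5 kips → bearing.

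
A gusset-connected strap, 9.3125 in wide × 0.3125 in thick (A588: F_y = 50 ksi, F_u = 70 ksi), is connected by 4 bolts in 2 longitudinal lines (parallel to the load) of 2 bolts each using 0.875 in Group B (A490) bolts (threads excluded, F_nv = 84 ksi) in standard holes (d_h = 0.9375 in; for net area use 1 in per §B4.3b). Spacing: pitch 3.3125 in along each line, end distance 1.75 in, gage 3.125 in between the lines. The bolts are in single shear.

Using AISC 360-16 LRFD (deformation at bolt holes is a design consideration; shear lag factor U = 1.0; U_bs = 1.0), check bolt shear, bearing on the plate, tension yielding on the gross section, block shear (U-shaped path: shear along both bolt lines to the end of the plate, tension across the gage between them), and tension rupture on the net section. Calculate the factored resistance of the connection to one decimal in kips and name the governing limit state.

Bolt shear: A_b = π(0.875)²/4 = 0.60132 in². φR_n = 0.75 × 84 × 0.60132 × 4 × 1 = 151.5 kips.
Bearing (0.3125 in plate, F_u = 70 ksi): end bolts L_c = 1.75 − 0.9375/2 = 1.28125, R_n = min(1.2×1.28125×0.3125×70, 2.4×0.875×0.3125×70) = 33.633 kips/bolt; interior L_c = 3.3125 − 0.9375 = 2.375, R_n = 45.938 kips/bolt. φR_n = 0.75 × (2×33.633 + 2×45.938) = 119.4 kips.
Tension yield (gross): A_g = 9.3125×0.3125 = 2.9102 in². φR_n = 0.90 × 50 × 2.9102 = 131.0 kips.
Block shear: shear path 2×[1.75+1×3.3125] = 2×5.0625 in, A_gv = 3.1641, A_nv = 2×(5.0625 − 1.5×1)×0.3125 = 2.2266 in²; tension across gage: (3.125 − 1×1)×0.3125 = 0.66406 in². R_n = min(0.6×70×2.2266, 0.6×50×3.1641) + 1.0×70×0.66406 = min(93.517, 94.923) + 46.484 = 140 kips. φR_n = 0.75 × 140 = 105.0 kips.
Tension rupture (net): A_n = (9.3125 − 2×1)×0.3125 = 2.2852 in² (U = 1.0, A_e = A_n). φR_n = 0.75 × 70 × 2.2852 = 120.0 kips.
Governing: min(151.5, 119.4, 131.0, 105.0, 120.0) = 105.0 kips → block shear.

105.0 kips (block shear governs)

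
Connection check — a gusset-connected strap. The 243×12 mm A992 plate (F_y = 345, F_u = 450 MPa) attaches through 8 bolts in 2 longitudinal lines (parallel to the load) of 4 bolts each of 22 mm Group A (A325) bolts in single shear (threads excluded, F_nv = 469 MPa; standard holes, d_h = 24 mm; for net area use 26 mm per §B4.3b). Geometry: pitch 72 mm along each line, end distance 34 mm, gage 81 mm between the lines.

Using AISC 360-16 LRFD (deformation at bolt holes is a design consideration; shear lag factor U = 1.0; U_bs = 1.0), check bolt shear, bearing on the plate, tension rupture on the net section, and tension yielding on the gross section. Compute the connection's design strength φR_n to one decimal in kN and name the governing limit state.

Bolt shear: A_b = π(22)²/4 = 380.13 mm². φR_n = 0.75 × 469 × 380.13 × 8 × 1 = 1069.7 kN.
Bearing (12 mm plate, F_u = 450 MPa): end bolts L_c = 34 − 24/2 = 22, R_n = min(1.2×22×12×450, 2.4×22×12×450) = 142.56 kN/bolt; interior L_c = 72 − 24 = 48, R_n = 285.12 kN/bolt. φR_n = 0.75 × (2×142.56 + 6×285.12) = 1496.9 kN.
Tension rupture (net): A_n = (243 − 2×26)×12 = 2292 mm² (U = 1.0, A_e = A_n). φR_n = 0.75 × 450 × 2292 = 773.6 kN.
Tension yield (gross): A_g = 243×12 = 2916 mm². φR_n = 0.90 × 345 × 2916 = 905.4 kN.
Governing: min(1069.7, 1496.9, 773.6, 905.4) = 773.6 kN → net-section rupture.

773.6 kN (net-section rupture governs)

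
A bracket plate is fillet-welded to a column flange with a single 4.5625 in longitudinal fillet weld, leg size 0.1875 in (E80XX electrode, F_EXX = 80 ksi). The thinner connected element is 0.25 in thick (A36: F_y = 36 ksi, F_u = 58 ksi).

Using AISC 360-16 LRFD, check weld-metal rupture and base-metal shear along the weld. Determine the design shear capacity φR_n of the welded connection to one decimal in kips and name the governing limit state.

21.8 kips (weld metal governs)

Weld metal: throat = 0.707×0.1875 = 0.13256 in, L = 4.5625 in. φR_n = 0.75 × 0.6 × 80 × 0.13256 × 4.5625 = 21.8 kips.
Base metal shear (0.25 in plate): yield φR_n = 1.0×0.6×36×0.25×4.5625 = 24.6 kips; rupture φR_n = 0.75×0.6×58×0.25×4.5625 = 29.8 kips; take 24.6 kips (yield).
Governing: min(21.8, 24.6) = 21.8 kips → weld metal.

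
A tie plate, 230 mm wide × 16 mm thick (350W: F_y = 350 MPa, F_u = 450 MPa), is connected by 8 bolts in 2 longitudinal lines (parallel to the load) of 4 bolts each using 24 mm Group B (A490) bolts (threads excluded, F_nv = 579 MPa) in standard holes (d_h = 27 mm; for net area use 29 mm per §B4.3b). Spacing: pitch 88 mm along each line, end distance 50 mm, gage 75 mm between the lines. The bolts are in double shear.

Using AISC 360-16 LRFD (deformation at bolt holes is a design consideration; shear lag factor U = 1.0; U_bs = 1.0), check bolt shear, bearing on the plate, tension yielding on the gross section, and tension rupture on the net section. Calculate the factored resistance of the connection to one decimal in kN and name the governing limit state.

Bolt shear: A_b = π(24)²/4 = 452.39 mm². φR_n = 0.75 × 579 × 452.39 × 8 × 2 = 3143.2 kN.
Bearing (16 mm plate, F_u = 450 MPa): end bolts L_c = 50 − 27/2 = 36.5, R_n = min(1.2×36.5×16×450, 2.4×24×16×450) = 315.36 kN/bolt; interior L_c = 88 − 27 = 61, R_n = 414.72 kN/bolt. φR_n = 0.75 × (2×315.36 + 6×414.72) = 2339.3 kN.
Tension yield (gross): A_g = 230×16 = 3680 mm². φR_n = 0.90 × 350 × 3680 = 1159.2 kN.
Tension rupture (net): A_n = (230 − 2×29)×16 = 2752 mm² (U = 1.0, A_e = A_n). φR_n = 0.75 × 450 × 2752 = 928.8 kN.
Governing: min(3143.2, 2339.3, 1159.2, 928.8) = 928.8 kN → net-section rupture.

928.8 kN (net-section rupture governs)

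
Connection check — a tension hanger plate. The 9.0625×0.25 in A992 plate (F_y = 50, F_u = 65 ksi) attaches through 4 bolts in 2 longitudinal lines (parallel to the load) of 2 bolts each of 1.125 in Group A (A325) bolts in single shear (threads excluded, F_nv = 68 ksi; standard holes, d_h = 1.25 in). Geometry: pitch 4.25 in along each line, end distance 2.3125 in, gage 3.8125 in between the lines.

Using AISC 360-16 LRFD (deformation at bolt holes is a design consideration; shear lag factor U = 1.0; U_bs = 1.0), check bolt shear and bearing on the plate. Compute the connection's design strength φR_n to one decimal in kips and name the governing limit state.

115.2 kips (bearing governs)

Bolt shear: A_b = π(1.125)²/4 = 0.99402 in². φR_n = 0.75 × 68 × 0.99402 × 4 × 1 = 202.8 kips.
Bearing (0.25 in plate, F_u = 65 ksi): end bolts L_c = 2.3125 − 1.25/2 = 1.6875, R_n = min(1.2×1.6875×0.25×65, 2.4×1.125×0.25×65) = 32.906 kips/bolt; interior L_c = 4.25 − 1.25 = 3, R_n = 43.875 kips/bolt. φR_n = 0.75 × (2×32.906 + 2×43.875) = 115.2 kips.
Governing: min(202.8, 115.2) = 115.2 kips → bearing.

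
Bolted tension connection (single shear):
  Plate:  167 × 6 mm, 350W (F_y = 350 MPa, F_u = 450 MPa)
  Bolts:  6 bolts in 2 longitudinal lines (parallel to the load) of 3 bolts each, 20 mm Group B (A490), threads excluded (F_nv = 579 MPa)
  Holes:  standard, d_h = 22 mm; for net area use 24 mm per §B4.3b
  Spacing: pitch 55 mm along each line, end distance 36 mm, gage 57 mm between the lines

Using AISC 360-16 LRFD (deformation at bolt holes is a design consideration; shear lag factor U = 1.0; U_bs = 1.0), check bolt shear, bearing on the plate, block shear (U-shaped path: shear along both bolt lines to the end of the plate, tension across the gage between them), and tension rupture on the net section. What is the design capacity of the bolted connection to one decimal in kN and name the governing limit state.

241.0 kN (net-section rupture governs)

Bolt shear: A_b = π(20)²/4 = 314.16 mm². φR_n = 0.75 × 579 × 314.16 × 6 × 1 = 818.5 kN.
Bearing (6 mm plate, F_u = 450 MPa): end bolts L_c = 36 − 22/2 = 25, R_n = min(1.2×25×6×450, 2.4×20×6×450) = 81 kN/bolt; interior L_c = 55 − 22 = 33, R_n = 106.92 kN/bolt. φR_n = 0.75 × (2×81 + 4×106.92) = 442.3 kN.
Block shear: shear path 2×[36+2×55] = 2×146 mm, A_gv = 1752, A_nv = 2×(146 − 2.5×24)×6 = 1032 mm²; tension across gage: (57 − 1×24)×6 = 198 mm². R_n = min(0.6×450×1032, 0.6×350×1752) + 1.0×450×198 = min(278.64, 367.92) + 89.1 = 367.74 kN. φR_n = 0.75 × 367.74 = 275.8 kN.
Tension rupture (net): A_n = (167 − 2×24)×6 = 714 mm² (U = 1.0, A_e = A_n). φR_n = 0.75 × 450 × 714 = 241.0 kN.
Governing: min(818.5, 442.3, 275.8, 241.0) = 241.0 kN → net-section rupture.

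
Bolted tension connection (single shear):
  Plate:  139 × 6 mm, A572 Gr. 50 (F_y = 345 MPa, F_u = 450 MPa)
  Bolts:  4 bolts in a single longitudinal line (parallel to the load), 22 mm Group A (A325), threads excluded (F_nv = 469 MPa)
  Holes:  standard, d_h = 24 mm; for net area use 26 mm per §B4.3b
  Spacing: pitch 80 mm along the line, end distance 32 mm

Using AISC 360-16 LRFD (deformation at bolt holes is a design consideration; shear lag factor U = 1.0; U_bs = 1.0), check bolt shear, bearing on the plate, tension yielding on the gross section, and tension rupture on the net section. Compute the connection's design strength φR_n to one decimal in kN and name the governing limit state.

228.8 kN (net-section rupture governs)

Bolt shear: A_b = π(22)²/4 = 380.13 mm². φR_n = 0.75 × 469 × 380.13 × 4 × 1 = 534.8 kN.
Bearing (6 mm plate, F_u = 450 MPa): end bolts L_c = 32 − 24/2 = 20, R_n = min(1.2×20×6×450, 2.4×22×6×450) = 64.8 kN/bolt; interior L_c = 80 − 24 = 56, R_n = 142.56 kN/bolt. φR_n = 0.75 × (1×64.8 + 3×142.56) = 369.4 kN.
Tension yield (gross): A_g = 139×6 = 834 mm². φR_n = 0.90 × 345 × 834 = 259.0 kN.
Tension rupture (net): A_n = (139 − 1×26)×6 = 678 mm² (U = 1.0, A_e = A_n). φR_n = 0.75 × 450 × 678 = 228.8 kN.
Governing: min(534.8, 369.4, 259.0, 228.8) = 228.8 kN → net-section rupture.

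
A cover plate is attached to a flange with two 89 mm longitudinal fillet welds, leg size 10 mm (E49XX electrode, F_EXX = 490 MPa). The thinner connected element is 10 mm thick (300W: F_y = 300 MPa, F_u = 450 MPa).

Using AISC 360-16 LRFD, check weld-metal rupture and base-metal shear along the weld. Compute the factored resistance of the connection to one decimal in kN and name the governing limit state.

Weld metal: throat = 0.707×10 = 7.07 mm, L = 2×89 = 178 mm. φR_n = 0.75 × 0.6 × 490 × 7.07 × 178 = 277.5 kN.
Base metal shear (10 mm plate): yield φR_n = 1.0×0.6×300×10×178 = 320.4 kN; rupture φR_n = 0.75×0.6×450×10×178 = 360.5 kN; take 320.4 kN (yield).
Governing: min(277.5, 320.4) = 277.5 kN → weld metal.

277.5 kN (weld metal governs)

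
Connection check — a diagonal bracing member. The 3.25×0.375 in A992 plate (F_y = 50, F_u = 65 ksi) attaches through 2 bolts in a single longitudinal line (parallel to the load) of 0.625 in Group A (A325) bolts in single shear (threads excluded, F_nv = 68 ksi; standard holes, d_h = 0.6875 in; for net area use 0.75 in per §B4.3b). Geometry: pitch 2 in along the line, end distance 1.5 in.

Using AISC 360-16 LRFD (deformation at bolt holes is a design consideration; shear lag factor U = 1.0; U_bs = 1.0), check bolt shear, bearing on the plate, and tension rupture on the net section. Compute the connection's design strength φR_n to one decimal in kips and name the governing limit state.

31.3 kips (bolt shear governs)

Bolt shear: A_b = π(0.625)²/4 = 0.3068 in². φR_n = 0.75 × 68 × 0.3068 × 2 × 1 = 31.3 kips.
Bearing (0.375 in plate, F_u = 65 ksi): end bolts L_c = 1.5 − 0.6875/2 = 1.15625, R_n = min(1.2×1.15625×0.375×65, 2.4×0.625×0.375×65) = 33.82 kips/bolt; interior L_c = 2 − 0.6875 = 1.3125, R_n = 36.563 kips/bolt. φR_n = 0.75 × (1×33.82 + 1×36.563) = 52.8 kips.
Tension rupture (net): A_n = (3.25 − 1×0.75)×0.375 = 0.9375 in² (U = 1.0, A_e = A_n). φR_n = 0.75 × 65 × 0.9375 = 45.7 kips.
Governing: min(31.3, 52.8, 45.7) = 31.3 kips → bolt shear.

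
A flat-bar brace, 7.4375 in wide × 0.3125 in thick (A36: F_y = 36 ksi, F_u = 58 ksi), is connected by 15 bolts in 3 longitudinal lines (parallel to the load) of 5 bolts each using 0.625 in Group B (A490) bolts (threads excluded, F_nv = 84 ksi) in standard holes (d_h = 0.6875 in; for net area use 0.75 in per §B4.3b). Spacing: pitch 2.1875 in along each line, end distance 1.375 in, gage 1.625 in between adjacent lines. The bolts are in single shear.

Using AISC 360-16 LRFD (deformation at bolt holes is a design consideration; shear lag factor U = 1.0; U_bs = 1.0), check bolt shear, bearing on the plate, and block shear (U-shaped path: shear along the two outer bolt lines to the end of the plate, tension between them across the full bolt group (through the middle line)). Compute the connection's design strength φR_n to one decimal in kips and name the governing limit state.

126.3 kips (block shear governs)

Bolt shear: A_b = π(0.625)²/4 = 0.3068 in². φR_n = 0.75 × 84 × 0.3068 × 15 × 1 = 289.9 kips.
Bearing (0.3125 in plate, F_u = 58 ksi): end bolts L_c = 1.375 − 0.6875/2 = 1.03125, R_n = min(1.2×1.03125×0.3125×58, 2.4×0.625×0.3125×58) = 22.43 kips/bolt; interior L_c = 2.1875 − 0.6875 = 1.5, R_n = 27.188 kips/bolt. φR_n = 0.75 × (3×22.43 + 12×27.188) = 295.2 kips.
Block shear: shear path 2×[1.375+4×2.1875] = 2×10.125 in, A_gv = 6.3281, A_nv = 2×(10.125 − 4.5×0.75)×0.3125 = 4.2188 in²; tension across gage: (3.25 − 2×0.75)×0.3125 = 0.54688 in². R_n = min(0.6×58×4.2188, 0.6×36×6.3281) + 1.0×58×0.54688 = min(146.81, 136.69) + 31.719 = 168.41 kips. φR_n = 0.75 × 168.41 = 126.3 kips.
Governing: min(289.9, 295.2, 126.3) = 126.3 kips → block shear.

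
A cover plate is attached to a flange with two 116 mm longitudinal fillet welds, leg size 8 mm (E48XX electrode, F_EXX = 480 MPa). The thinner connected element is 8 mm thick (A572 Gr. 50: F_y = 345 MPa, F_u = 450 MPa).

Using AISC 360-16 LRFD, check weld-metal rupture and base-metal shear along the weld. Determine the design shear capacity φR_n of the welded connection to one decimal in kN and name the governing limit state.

283.4 kN (weld metal governs)

Weld metal: throat = 0.707×8 = 5.656 mm, L = 2×116 = 232 mm. φR_n = 0.75 × 0.6 × 480 × 5.656 × 232 = 283.4 kN.
Base metal shear (8 mm plate): yield φR_n = 1.0×0.6×345×8×232 = 384.2 kN; rupture φR_n = 0.75×0.6×450×8×232 = 375.8 kN; take 375.8 kN (rupture).
Governing: min(283.4, 375.8) = 283.4 kN → weld metal.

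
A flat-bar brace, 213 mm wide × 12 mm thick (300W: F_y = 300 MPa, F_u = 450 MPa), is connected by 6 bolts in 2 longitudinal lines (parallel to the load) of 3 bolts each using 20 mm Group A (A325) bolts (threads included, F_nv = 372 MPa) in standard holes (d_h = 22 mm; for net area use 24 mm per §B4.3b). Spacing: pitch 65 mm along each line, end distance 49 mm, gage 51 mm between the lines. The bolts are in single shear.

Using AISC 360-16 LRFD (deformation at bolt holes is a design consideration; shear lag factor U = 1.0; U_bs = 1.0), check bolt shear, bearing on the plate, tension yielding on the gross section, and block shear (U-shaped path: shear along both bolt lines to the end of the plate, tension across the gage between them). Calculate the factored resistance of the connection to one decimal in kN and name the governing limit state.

525.9 kN (bolt shear governs)

Bolt shear: A_b = π(20)²/4 = 314.16 mm². φR_n = 0.75 × 372 × 314.16 × 6 × 1 = 525.9 kN.
Bearing (12 mm plate, F_u = 450 MPa): end bolts L_c = 49 − 22/2 = 38, R_n = min(1.2×38×12×450, 2.4×20×12×450) = 246.24 kN/bolt; interior L_c = 65 − 22 = 43, R_n = 259.2 kN/bolt. φR_n = 0.75 × (2×246.24 + 4×259.2) = 1147.0 kN.
Tension yield (gross): A_g = 213×12 = 2556 mm². φR_n = 0.90 × 300 × 2556 = 690.1 kN.
Block shear: shear path 2×[49+2×65] = 2×179 mm, A_gv = 4296, A_nv = 2×(179 − 2.5×24)×12 = 2856 mm²; tension across gage: (51 − 1×24)×12 = 324 mm². R_n = min(0.6×450×2856, 0.6×300×4296) + 1.0×450×324 = min(771.12, 773.28) + 145.8 = 916.92 kN. φR_n = 0.75 × 916.92 = 687.7 kN.
Governing: min(525.9, 1147.0, 690.1, 687.7) = 525.9 kN → bolt shear.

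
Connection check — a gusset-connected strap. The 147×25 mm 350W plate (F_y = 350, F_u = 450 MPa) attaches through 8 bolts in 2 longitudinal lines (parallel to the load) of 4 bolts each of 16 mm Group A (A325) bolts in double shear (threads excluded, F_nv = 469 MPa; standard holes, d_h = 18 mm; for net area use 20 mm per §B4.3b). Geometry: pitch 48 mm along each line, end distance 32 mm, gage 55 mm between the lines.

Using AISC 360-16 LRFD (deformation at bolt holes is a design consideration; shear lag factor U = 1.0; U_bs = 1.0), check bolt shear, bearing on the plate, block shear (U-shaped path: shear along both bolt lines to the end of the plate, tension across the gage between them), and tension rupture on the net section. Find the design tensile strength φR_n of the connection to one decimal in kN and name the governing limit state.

902.8 kN (net-section rupture governs)

Bolt shear: A_b = π(16)²/4 = 201.06 mm². φR_n = 0.75 × 469 × 201.06 × 8 × 2 = 1131.6 kN.
Bearing (25 mm plate, F_u = 450 MPa): end bolts L_c = 32 − 18/2 = 23, R_n = min(1.2×23×25×450, 2.4×16×25×450) = 310.5 kN/bolt; interior L_c = 48 − 18 = 30, R_n = 405 kN/bolt. φR_n = 0.75 × (2×310.5 + 6×405) = 2288.3 kN.
Block shear: shear path 2×[32+3×48] = 2×176 mm, A_gv = 8800, A_nv = 2×(176 − 3.5×20)×25 = 5300 mm²; tension across gage: (55 − 1×20)×25 = 875 mm². R_n = min(0.6×450×5300, 0.6×350×8800) + 1.0×450×875 = min(1431, 1848) + 393.75 = 1824.8 kN. φR_n = 0.75 × 1824.8 = 1368.6 kN.
Tension rupture (net): A_n = (147 − 2×20)×25 = 2675 mm² (U = 1.0, A_e = A_n). φR_n = 0.75 × 450 × 2675 = 902.8 kN.
Governing: min(1131.6, 2288.3, 1368.6, 902.8) = 902.8 kN → net-section rupture.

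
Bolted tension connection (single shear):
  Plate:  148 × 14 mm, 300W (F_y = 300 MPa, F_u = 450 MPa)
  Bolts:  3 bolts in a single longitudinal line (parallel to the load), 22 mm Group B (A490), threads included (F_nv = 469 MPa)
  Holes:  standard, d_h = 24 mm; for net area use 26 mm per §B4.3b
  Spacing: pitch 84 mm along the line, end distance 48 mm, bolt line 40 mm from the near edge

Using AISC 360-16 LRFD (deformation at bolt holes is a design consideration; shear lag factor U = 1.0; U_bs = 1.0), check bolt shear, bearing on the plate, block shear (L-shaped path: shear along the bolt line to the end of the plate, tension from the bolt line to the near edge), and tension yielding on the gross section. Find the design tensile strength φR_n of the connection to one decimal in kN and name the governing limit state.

401.1 kN (bolt shear governs)

Bolt shear: A_b = π(22)²/4 = 380.13 mm². φR_n = 0.75 × 469 × 380.13 × 3 × 1 = 401.1 kN.
Bearing (14 mm plate, F_u = 450 MPa): end bolts L_c = 48 − 24/2 = 36, R_n = min(1.2×36×14×450, 2.4×22×14×450) = 272.16 kN/bolt; interior L_c = 84 − 24 = 60, R_n = 332.64 kN/bolt. φR_n = 0.75 × (1×272.16 + 2×332.64) = 703.1 kN.
Block shear: shear path 1×[48+2×84] = 1×216 mm, A_gv = 3024, A_nv = 1×(216 − 2.5×26)×14 = 2114 mm²; tension to near edge: (40 − 0.5×26)×14 = 378 mm². R_n = min(0.6×450×2114, 0.6×300×3024) + 1.0×450×378 = min(570.78, 544.32) + 170.1 = 714.42 kN. φR_n = 0.75 × 714.42 = 535.8 kN.
Tension yield (gross): A_g = 148×14 = 2072 mm². φR_n = 0.90 × 300 × 2072 = 559.4 kN.
Governing: min(401.1, 703.1, 535.8, 559.4) = 401.1 kN → bolt shear.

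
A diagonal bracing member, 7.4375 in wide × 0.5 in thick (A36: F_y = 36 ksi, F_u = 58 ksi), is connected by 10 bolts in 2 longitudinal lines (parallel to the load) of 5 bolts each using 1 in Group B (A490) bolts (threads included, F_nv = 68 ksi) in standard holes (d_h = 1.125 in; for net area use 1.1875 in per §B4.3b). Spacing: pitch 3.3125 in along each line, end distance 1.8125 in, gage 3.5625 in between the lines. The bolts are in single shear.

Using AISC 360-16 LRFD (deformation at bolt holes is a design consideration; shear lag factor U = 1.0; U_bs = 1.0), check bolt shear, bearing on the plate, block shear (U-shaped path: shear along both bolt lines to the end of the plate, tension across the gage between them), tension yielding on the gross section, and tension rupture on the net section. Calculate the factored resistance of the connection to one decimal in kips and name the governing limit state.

110.1 kips (net-section rupture governs)

Bolt shear: A_b = π(1)²/4 = 0.7854 in². φR_n = 0.75 × 68 × 0.7854 × 10 × 1 = 400.6 kips.
Bearing (0.5 in plate, F_u = 58 ksi): end bolts L_c = 1.8125 − 1.125/2 = 1.25, R_n = min(1.2×1.25×0.5×58, 2.4×1×0.5×58) = 43.5 kips/bolt; interior L_c = 3.3125 − 1.125 = 2.1875, R_n = 69.6 kips/bolt. φR_n = 0.75 × (2×43.5 + 8×69.6) = 482.9 kips.
Block shear: shear path 2×[1.8125+4×3.3125] = 2×15.0625 in, A_gv = 15.063, A_nv = 2×(15.0625 − 4.5×1.1875)×0.5 = 9.7188 in²; tension across gage: (3.5625 − 1×1.1875)×0.5 = 1.1875 in². R_n = min(0.6×58×9.7188, 0.6×36×15.063) + 1.0×58×1.1875 = min(338.21, 325.36) + 68.875 = 394.24 kips. φR_n = 0.75 × 394.24 = 295.7 kips.
Tension yield (gross): A_g = 7.4375×0.5 = 3.7188 in². φR_n = 0.90 × 36 × 3.7188 = 120.5 kips.
Tension rupture (net): A_n = (7.4375 − 2×1.1875)×0.5 = 2.5313 in² (U = 1.0, A_e = A_n). φR_n = 0.75 × 58 × 2.5313 = 110.1 kips.
Governing: min(400.6, 482.9, 295.7, 120.5, 110.1) = 110.1 kips → net-section rupture.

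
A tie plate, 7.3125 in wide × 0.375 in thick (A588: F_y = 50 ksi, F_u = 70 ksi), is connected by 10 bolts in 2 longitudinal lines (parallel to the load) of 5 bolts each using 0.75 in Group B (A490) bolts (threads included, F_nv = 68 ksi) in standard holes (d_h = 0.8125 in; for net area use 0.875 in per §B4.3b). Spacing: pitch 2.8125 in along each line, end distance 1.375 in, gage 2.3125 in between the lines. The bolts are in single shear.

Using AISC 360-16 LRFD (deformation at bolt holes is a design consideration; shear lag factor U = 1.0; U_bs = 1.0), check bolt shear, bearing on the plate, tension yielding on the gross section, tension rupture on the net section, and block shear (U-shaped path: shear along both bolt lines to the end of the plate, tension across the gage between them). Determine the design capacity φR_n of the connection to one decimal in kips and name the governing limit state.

Bolt shear: A_b = π(0.75)²/4 = 0.44179 in². φR_n = 0.75 × 68 × 0.44179 × 10 × 1 = 225.3 kips.
Bearing (0.375 in plate, F_u = 70 ksi): end bolts L_c = 1.375 − 0.8125/2 = 0.96875, R_n = min(1.2×0.96875×0.375×70, 2.4×0.75×0.375×70) = 30.516 kips/bolt; interior L_c = 2.8125 − 0.8125 = 2, R_n = 47.25 kips/bolt. φR_n = 0.75 × (2×30.516 + 8×47.25) = 329.3 kips.
Tension yield (gross): A_g = 7.3125×0.375 = 2.7422 in². φR_n = 0.90 × 50 × 2.7422 = 123.4 kips.
Tension rupture (net): A_n = (7.3125 − 2×0.875)×0.375 = 2.0859 in² (U = 1.0, A_e = A_n). φR_n = 0.75 × 70 × 2.0859 = 109.5 kips.
Block shear: shear path 2×[1.375+4×2.8125] = 2×12.625 in, A_gv = 9.4688, A_nv = 2×(12.625 − 4.5×0.875)×0.375 = 6.5156 in²; tension across gage: (2.3125 − 1×0.875)×0.375 = 0.53906 in². R_n = min(0.6×70×6.5156, 0.6×50×9.4688) + 1.0×70×0.53906 = min(273.66, 284.06) + 37.734 = 311.39 kips. φR_n = 0.75 × 311.39 = 233.5 kips.
Governing: min(225.3, 329.3, 123.4, 109.5, 233.5) = 109.5 kips → net-section rupture.

109.5 kips (net-section rupture governs)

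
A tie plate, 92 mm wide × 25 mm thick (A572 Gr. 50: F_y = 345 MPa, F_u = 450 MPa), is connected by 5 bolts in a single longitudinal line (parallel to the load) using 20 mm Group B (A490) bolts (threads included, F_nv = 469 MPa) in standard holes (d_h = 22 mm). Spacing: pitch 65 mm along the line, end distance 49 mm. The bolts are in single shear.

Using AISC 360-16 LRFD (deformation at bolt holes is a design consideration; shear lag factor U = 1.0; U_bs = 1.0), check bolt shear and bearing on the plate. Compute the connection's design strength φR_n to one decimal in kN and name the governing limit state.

552.5 kN (bolt shear governs)

Bolt shear: A_b = π(20)²/4 = 314.16 mm². φR_n = 0.75 × 469 × 314.16 × 5 × 1 = 552.5 kN.
Bearing (25 mm plate, F_u = 450 MPa): end bolts L_c = 49 − 22/2 = 38, R_n = min(1.2×38×25×450, 2.4×20×25×450) = 513 kN/bolt; interior L_c = 65 − 22 = 43, R_n = 540 kN/bolt. φR_n = 0.75 × (1×513 + 4×540) = 2004.8 kN.
Governing: min(552.5, 2004.8) = 552.5 kN → bolt shear.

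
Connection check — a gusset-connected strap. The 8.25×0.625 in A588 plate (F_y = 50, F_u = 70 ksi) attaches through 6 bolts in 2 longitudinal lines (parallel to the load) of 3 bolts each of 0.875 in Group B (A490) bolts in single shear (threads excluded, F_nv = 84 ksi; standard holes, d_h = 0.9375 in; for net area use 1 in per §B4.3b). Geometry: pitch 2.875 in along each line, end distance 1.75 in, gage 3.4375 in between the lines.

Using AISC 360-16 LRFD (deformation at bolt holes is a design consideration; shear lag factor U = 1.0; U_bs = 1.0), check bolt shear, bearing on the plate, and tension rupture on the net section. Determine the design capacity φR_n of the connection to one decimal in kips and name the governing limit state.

Bolt shear: A_b = π(0.875)²/4 = 0.60132 in². φR_n = 0.75 × 84 × 0.60132 × 6 × 1 = 227.3 kips.
Bearing (0.625 in plate, F_u = 70 ksi): end bolts L_c = 1.75 − 0.9375/2 = 1.28125, R_n = min(1.2×1.28125×0.625×70, 2.4×0.875×0.625×70) = 67.266 kips/bolt; interior L_c = 2.875 − 0.9375 = 1.9375, R_n = 91.875 kips/bolt. φR_n = 0.75 × (2×67.266 + 4×91.875) = 376.5 kips.
Tension rupture (net): A_n = (8.25 − 2×1)×0.625 = 3.9063 in² (U = 1.0, A_e = A_n). φR_n = 0.75 × 70 × 3.9063 = 205.1 kips.
Governing: min(227.3, 376.5, 205.1) = 205.1 kips → net-section rupture.

205.1 kips (net-section rupture governs)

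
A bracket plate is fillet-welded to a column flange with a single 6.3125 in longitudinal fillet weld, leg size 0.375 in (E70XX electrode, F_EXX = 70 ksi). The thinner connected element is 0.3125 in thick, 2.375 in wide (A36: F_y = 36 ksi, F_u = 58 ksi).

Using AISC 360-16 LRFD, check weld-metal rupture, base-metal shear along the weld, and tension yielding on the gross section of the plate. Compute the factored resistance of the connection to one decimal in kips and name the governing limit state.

24.0 kips (gross-section yield governs)

Weld metal: throat = 0.707×0.375 = 0.26513 in, L = 6.3125 in. φR_n = 0.75 × 0.6 × 70 × 0.26513 × 6.3125 = 52.7 kips.
Base metal shear (0.3125 in plate): yield φR_n = 1.0×0.6×36×0.3125×6.3125 = 42.6 kips; rupture φR_n = 0.75×0.6×58×0.3125×6.3125 = 51.5 kips; take 42.6 kips (yield).
Tension yield (gross): A_g = 2.375×0.3125 = 0.74219 in². φR_n = 0.90 × 36 × 0.74219 = 24.0 kips.
Governing: min(52.7, 42.6, 24.0) = 24.0 kips → gross-section yield.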